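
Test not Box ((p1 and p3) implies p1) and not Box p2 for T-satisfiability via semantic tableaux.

No, unsatisfiable

1. not Box ((p1 and p3) implies p1) and not Box p2, 0
2. not Box ((p1 and p3) implies p1), 0
3. not Box p2, 0
4. not ((p1 and p3) implies p1), 1
5. p1 and p3, 1
6. not p1, 1
7. p1, 1
8. p3, 1
Accessibility: 0R0, 0R1, 1R1
Branch closes: p1 and not p1 both at 1.
(One branch shown.) All branches close.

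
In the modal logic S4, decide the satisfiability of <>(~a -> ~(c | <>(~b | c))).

1. <>(~a -> ~(c | <>(~b | c))), u
2. ~a -> ~(c | <>(~b | c)), v
3. ~(c | <>(~b | c)), v
4. ~c, v
5. ~<>(~b | c), v
6. ~(~b | c), v
7. b, v
Accessibility: uRu, uRv, vRv

Satisfiable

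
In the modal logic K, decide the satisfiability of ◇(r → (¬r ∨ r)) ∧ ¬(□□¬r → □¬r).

1. ◇(r → (¬r ∨ r)) ∧ ¬(□□¬r → □¬r), w0
2. ◇(r → (¬r ∨ r)), w0
3. ¬(□□¬r → □¬r), w0
4. □□¬r, w0
5. ¬□¬r, w0
6. r → (¬r ∨ r), w1
7. □¬r, w1
8. ¬r ∨ r, w1
9. r, w1
10. r, w2
11. □¬r, w2
Accessibility: w0Rw1, w0Rw2

Satisfiable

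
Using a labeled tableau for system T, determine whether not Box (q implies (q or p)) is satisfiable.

Unsatisfiable

1. not Box (q implies (q or p)), u
2. not (q implies (q or p)), v   [neg-Box-rule on 1: fresh world v, uRv]
3. q, v   [neg-implies-rule on 2]
4. not (q or p), v   [neg-implies-rule on 2]
5. not q, v   [neg-or-rule on 4]
6. not p, v   [neg-or-rule on 4]
Accessibility: uRu, uRv, vRv
Branch closes: q and not q both at v.
(One branch shown.) All branches close.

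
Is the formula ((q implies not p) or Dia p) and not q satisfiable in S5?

Satisfiable (open branch found)

1. ((q implies not p) or Dia p) and not q, w0
2. (q implies not p) or Dia p, w0
3. not q, w0
4. Dia p, w0
5. p, w1
Accessibility: w0Rw0, w0Rw1, w1Rw0, w1Rw1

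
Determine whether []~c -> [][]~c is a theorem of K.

No, not valid

Tableau for the negation ~([]~c -> [][]~c):
1. ~([]~c -> [][]~c), u
2. []~c, u   [~->-rule on 1]
3. ~[][]~c, u   [~->-rule on 1]
4. ~[]~c, v   [~[]-rule on 3: fresh world v, uRv]
5. ~c, v   [[]-rule on 2 via uRv]
6. c, w   [~[]-rule on 4: fresh world w, vRw]
Accessibility: uRv, vRw
The negation has an open branch (countermodel exists).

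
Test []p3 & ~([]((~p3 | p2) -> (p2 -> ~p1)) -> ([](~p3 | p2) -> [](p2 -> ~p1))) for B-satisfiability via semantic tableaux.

Unsatisfiable

1. []p3 & ~([]((~p3 | p2) -> (p2 -> ~p1)) -> ([](~p3 | p2) -> [](p2 -> ~p1))), 0
2. []p3, 0
3. ~([]((~p3 | p2) -> (p2 -> ~p1)) -> ([](~p3 | p2) -> [](p2 -> ~p1))), 0
4. []((~p3 | p2) -> (p2 -> ~p1)), 0
5. ~([](~p3 | p2) -> [](p2 -> ~p1)), 0
6. [](~p3 | p2), 0
7. ~[](p2 -> ~p1), 0
8. p3, 0
9. (~p3 | p2) -> (p2 -> ~p1), 0
10. ~p3 | p2, 0
11. p2 -> ~p1, 0
12. p2, 0
13. ~p1, 0
14. ~(p2 -> ~p1), 1
15. p2, 1
16. p1, 1
17. p3, 1
18. (~p3 | p2) -> (p2 -> ~p1), 1
19. ~p3 | p2, 1
20. p2 -> ~p1, 1
21. ~p1, 1
Accessibility: 0R0, 0R1, 1R0, 1R1
Branch closes: p1 and ~p1 both at 1.
(One branch shown.) All branches close.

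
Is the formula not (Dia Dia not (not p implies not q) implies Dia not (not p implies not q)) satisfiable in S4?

1. not (Dia Dia not (not p implies not q) implies Dia not (not p implies not q)), u
2. Dia Dia not (not p implies not q), u
3. not Dia not (not p implies not q), u
4. not p implies not q, u
5. not q, u
6. Dia not (not p implies not q), v
7. not p implies not q, v
8. not q, v
9. not (not p implies not q), w
10. not p, w
11. q, w
12. not p implies not q, w
13. not q, w
Accessibility: uRu, uRv, uRw, vRv, vRw, wRw
Branch closes: q and not q both at w.
Every branch closes; the branch above is one of them.

No, unsatisfiable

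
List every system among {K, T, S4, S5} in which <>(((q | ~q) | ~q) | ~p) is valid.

T, S4, S5

K-tableau for the negation ~<>(((q | ~q) | ~q) | ~p):
1. ~<>(((q | ~q) | ~q) | ~p), 0
Complete open branch: countermodel on a K-frame, so not valid in K.
T-tableau for the negation ~<>(((q | ~q) | ~q) | ~p):
1. ~<>(((q | ~q) | ~q) | ~p), 0
2. ~(((q | ~q) | ~q) | ~p), 0   [~<>-rule on 1 via 0R0]
3. ~((q | ~q) | ~q), 0   [~|-rule on 2]
4. p, 0   [~|-rule on 2]
5. ~(q | ~q), 0   [~|-rule on 3]
6. q, 0   [~|-rule on 3]
7. ~q, 0   [~|-rule on 5]
Accessibility: 0R0
Branch closes: q and ~q both at 0.
Every branch closes (one shown): valid in T, hence also in S4, S5 (every theorem of T is a theorem of S4 and S5).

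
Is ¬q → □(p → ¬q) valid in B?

Tableau for the negation ¬(¬q → □(p → ¬q)):
1. ¬(¬q → □(p → ¬q)), u
2. ¬q, u
3. ¬□(p → ¬q), u
4. ¬(p → ¬q), v
5. p, v
6. q, v
Accessibility: uRu, uRv, vRu, vRv
The negation has an open branch (countermodel exists).

Invalid (countermodel exists)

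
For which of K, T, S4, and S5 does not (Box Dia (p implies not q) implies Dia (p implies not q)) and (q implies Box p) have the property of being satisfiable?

K-tableau for the formula:
1. not (Box Dia (p implies not q) implies Dia (p implies not q)) and (q implies Box p), u
2. not (Box Dia (p implies not q) implies Dia (p implies not q)), u
3. q implies Box p, u
4. Box Dia (p implies not q), u
5. not Dia (p implies not q), u
6. Box p, u
Complete open branch: satisfiable in K.
T-tableau for the formula:
1. not (Box Dia (p implies not q) implies Dia (p implies not q)) and (q implies Box p), u
2. not (Box Dia (p implies not q) implies Dia (p implies not q)), u
3. q implies Box p, u
4. Box Dia (p implies not q), u
5. not Dia (p implies not q), u
6. Dia (p implies not q), u
7. not (p implies not q), u
8. p, u
9. q, u
10. Box p, u
11. p implies not q, v
12. Dia (p implies not q), v
13. not (p implies not q), v
14. p, v
15. q, v
16. not q, v
Accessibility: uRu, uRv, vRv
Branch closes: q and not q both at v.
Every branch closes (one shown): unsatisfiable in T, hence also in S4, S5 (every S4/S5-frame is a T-frame).

K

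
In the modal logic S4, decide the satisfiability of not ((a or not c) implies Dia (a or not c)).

Unsatisfiable (every branch closes)

1. not ((a or not c) implies Dia (a or not c)), w0
2. a or not c, w0
3. not Dia (a or not c), w0
4. not (a or not c), w0
5. not a, w0
6. c, w0
7. not c, w0
Accessibility: w0Rw0
Branch closes: c and not c both at w0.
All branches of the tableau close; one closing branch shown above.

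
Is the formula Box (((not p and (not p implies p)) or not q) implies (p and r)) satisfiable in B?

1. Box (((not p and (not p implies p)) or not q) implies (p and r)), w0
2. ((not p and (not p implies p)) or not q) implies (p and r), w0   [Box-rule on 1 via w0Rw0]
3. p and r, w0   [implies-rule on 2 (branches; this branch)]
4. p, w0   [and-rule on 3]
5. r, w0   [and-rule on 3]
Accessibility: w0Rw0

Satisfiable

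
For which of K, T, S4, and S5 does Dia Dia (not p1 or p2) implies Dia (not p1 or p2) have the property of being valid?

S4, S5

T-tableau for the negation not (Dia Dia (not p1 or p2) implies Dia (not p1 or p2)):
1. not (Dia Dia (not p1 or p2) implies Dia (not p1 or p2)), 0
2. Dia Dia (not p1 or p2), 0
3. not Dia (not p1 or p2), 0
4. not (not p1 or p2), 0
5. p1, 0
6. not p2, 0
7. Dia (not p1 or p2), 1
8. not (not p1 or p2), 1
9. p1, 1
10. not p2, 1
11. not p1 or p2, 2
12. p2, 2
Accessibility: 0R0, 0R1, 1R1, 1R2, 2R2
Complete open branch: countermodel on a T-frame, so not valid in T, nor in K (the same frame is also a K-frame).
S4-tableau for the negation not (Dia Dia (not p1 or p2) implies Dia (not p1 or p2)):
1. not (Dia Dia (not p1 or p2) implies Dia (not p1 or p2)), 0
2. Dia Dia (not p1 or p2), 0
3. not Dia (not p1 or p2), 0
4. not (not p1 or p2), 0
5. p1, 0
6. not p2, 0
7. Dia (not p1 or p2), 1
8. not (not p1 or p2), 1
9. p1, 1
10. not p2, 1
11. not p1 or p2, 2
12. not (not p1 or p2), 2
13. p1, 2
14. not p2, 2
15. p2, 2
Accessibility: 0R0, 0R1, 0R2, 1R1, 1R2, 2R2
Branch closes: p2 and not p2 both at 2.
Every branch closes (one shown): valid in S4, hence also in S5 (every theorem of S4 is a theorem of S5).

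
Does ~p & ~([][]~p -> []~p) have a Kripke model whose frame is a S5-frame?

1. ~p & ~([][]~p -> []~p), u
2. ~p, u   [&-rule on 1]
3. ~([][]~p -> []~p), u   [&-rule on 1]
4. [][]~p, u   [~->-rule on 3]
5. ~[]~p, u   [~->-rule on 3]
6. []~p, u   [[]-rule on 4 via uRu]
7. p, v   [~[]-rule on 5: fresh world v, uRv]
8. []~p, v   [[]-rule on 4 via uRv]
9. ~p, v   [[]-rule on 6 via uRv]
Accessibility: uRu, uRv, vRu, vRv
Branch closes: p and ~p both at v.
All branches of the tableau close; one closing branch shown above.

No, unsatisfiable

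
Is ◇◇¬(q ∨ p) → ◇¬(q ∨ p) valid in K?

Tableau for the negation ¬(◇◇¬(q ∨ p) → ◇¬(q ∨ p)):
1. ¬(◇◇¬(q ∨ p) → ◇¬(q ∨ p)), u
2. ◇◇¬(q ∨ p), u   [¬→-rule on 1]
3. ¬◇¬(q ∨ p), u   [¬→-rule on 1]
4. ◇¬(q ∨ p), v   [◇-rule on 2: fresh world v, uRv]
5. q ∨ p, v   [¬◇-rule on 3 via uRv]
6. p, v   [∨-rule on 5 (branches; this branch)]
7. ¬(q ∨ p), w   [◇-rule on 4: fresh world w, vRw]
8. ¬q, w   [¬∨-rule on 7]
9. ¬p, w   [¬∨-rule on 7]
Accessibility: uRv, vRw
The negation has an open branch (countermodel exists).

No, not valid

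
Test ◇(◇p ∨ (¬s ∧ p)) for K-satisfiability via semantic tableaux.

Satisfiable (open branch found)

1. ◇(◇p ∨ (¬s ∧ p)), u
2. ◇p ∨ (¬s ∧ p), v   [◇-rule on 1: fresh world v, uRv]
3. ¬s ∧ p, v   [∨-rule on 2 (branches; this branch)]
4. ¬s, v   [∧-rule on 3]
5. p, v   [∧-rule on 3]
Accessibility: uRv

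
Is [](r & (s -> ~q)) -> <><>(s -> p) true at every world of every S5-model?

Tableau for the negation ~([](r & (s -> ~q)) -> <><>(s -> p)):
1. ~([](r & (s -> ~q)) -> <><>(s -> p)), 0
2. [](r & (s -> ~q)), 0
3. ~<><>(s -> p), 0
4. r & (s -> ~q), 0
5. r, 0
6. s -> ~q, 0
7. ~<>(s -> p), 0
8. ~(s -> p), 0
9. s, 0
10. ~p, 0
11. ~q, 0
Accessibility: 0R0
The negation has an open branch (countermodel exists).

Invalid (countermodel exists)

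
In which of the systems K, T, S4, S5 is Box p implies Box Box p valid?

S4, S5

S4-tableau for the negation not (Box p implies Box Box p):
1. not (Box p implies Box Box p), w0
2. Box p, w0
3. not Box Box p, w0
4. p, w0
5. not Box p, w1
6. p, w1
7. not p, w2
8. p, w2
Accessibility: w0Rw0, w0Rw1, w0Rw2, w1Rw1, w1Rw2, w2Rw2
Branch closes: p and not p both at w2.
Every branch closes (one shown): valid in S4, hence also in S5 (every theorem of S4 is a theorem of S5).
T-tableau for the negation not (Box p implies Box Box p):
1. not (Box p implies Box Box p), w0
2. Box p, w0
3. not Box Box p, w0
4. p, w0
5. not Box p, w1
6. p, w1
7. not p, w2
Accessibility: w0Rw0, w0Rw1, w1Rw1, w1Rw2, w2Rw2
Complete open branch: countermodel on a T-frame, so not valid in T, nor in K (the same frame is also a K-frame).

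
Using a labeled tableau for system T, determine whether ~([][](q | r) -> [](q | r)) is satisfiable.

Unsatisfiable

1. ~([][](q | r) -> [](q | r)), 0
2. [][](q | r), 0
3. ~[](q | r), 0
4. [](q | r), 0
5. q | r, 0
6. r, 0
7. ~(q | r), 1
8. ~q, 1
9. ~r, 1
10. [](q | r), 1
11. q | r, 1
12. r, 1
Accessibility: 0R0, 0R1, 1R1
Branch closes: r and ~r both at 1.
(One branch shown.) All branches close.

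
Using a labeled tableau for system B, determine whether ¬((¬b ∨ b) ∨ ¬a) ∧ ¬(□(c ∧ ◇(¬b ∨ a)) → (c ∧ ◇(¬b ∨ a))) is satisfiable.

1. ¬((¬b ∨ b) ∨ ¬a) ∧ ¬(□(c ∧ ◇(¬b ∨ a)) → (c ∧ ◇(¬b ∨ a))), w0
2. ¬((¬b ∨ b) ∨ ¬a), w0
3. ¬(□(c ∧ ◇(¬b ∨ a)) → (c ∧ ◇(¬b ∨ a))), w0
4. ¬(¬b ∨ b), w0
5. a, w0
6. □(c ∧ ◇(¬b ∨ a)), w0
7. ¬(c ∧ ◇(¬b ∨ a)), w0
8. b, w0
9. ¬b, w0
Accessibility: w0Rw0
Branch closes: b and ¬b both at w0.
(One branch shown.) All branches close.

Unsatisfiable (every branch closes)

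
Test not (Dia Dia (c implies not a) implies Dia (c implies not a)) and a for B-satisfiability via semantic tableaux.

1. not (Dia Dia (c implies not a) implies Dia (c implies not a)) and a, 0
2. not (Dia Dia (c implies not a) implies Dia (c implies not a)), 0
3. a, 0
4. Dia Dia (c implies not a), 0
5. not Dia (c implies not a), 0
6. not (c implies not a), 0
7. c, 0
8. Dia (c implies not a), 1
9. not (c implies not a), 1
10. c, 1
11. a, 1
12. c implies not a, 2
13. not a, 2
Accessibility: 0R0, 0R1, 1R0, 1R1, 1R2, 2R1, 2R2

Satisfiable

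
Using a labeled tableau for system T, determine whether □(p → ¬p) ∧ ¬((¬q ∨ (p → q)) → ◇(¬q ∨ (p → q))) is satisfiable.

No, unsatisfiable

1. □(p → ¬p) ∧ ¬((¬q ∨ (p → q)) → ◇(¬q ∨ (p → q))), w0
2. □(p → ¬p), w0
3. ¬((¬q ∨ (p → q)) → ◇(¬q ∨ (p → q))), w0
4. ¬q ∨ (p → q), w0
5. ¬◇(¬q ∨ (p → q)), w0
6. p → ¬p, w0
7. ¬(¬q ∨ (p → q)), w0
8. q, w0
9. ¬(p → q), w0
10. p, w0
11. ¬q, w0
Accessibility: w0Rw0
Branch closes: q and ¬q both at w0.
All branches of the tableau close; one closing branch shown above.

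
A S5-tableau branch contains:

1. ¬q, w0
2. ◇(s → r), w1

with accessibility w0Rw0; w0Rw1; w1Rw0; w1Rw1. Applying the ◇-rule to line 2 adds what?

a fresh world w2 with w1Rw2, and s → r at w2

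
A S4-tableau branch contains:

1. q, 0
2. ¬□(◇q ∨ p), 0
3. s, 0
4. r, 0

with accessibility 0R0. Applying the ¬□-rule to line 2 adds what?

a fresh world 1 with 0R1, and ¬(◇q ∨ p) at 1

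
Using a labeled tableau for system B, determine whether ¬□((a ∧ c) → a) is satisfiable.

1. ¬□((a ∧ c) → a), u
2. ¬((a ∧ c) → a), v
3. a ∧ c, v
4. ¬a, v
5. a, v
6. c, v
Accessibility: uRu, uRv, vRu, vRv
Branch closes: a and ¬a both at v.
(One branch shown.) All branches close.

Unsatisfiable (every branch closes)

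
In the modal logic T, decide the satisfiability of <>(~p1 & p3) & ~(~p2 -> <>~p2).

1. <>(~p1 & p3) & ~(~p2 -> <>~p2), w0
2. <>(~p1 & p3), w0   [&-rule on 1]
3. ~(~p2 -> <>~p2), w0   [&-rule on 1]
4. ~p2, w0   [~->-rule on 3]
5. ~<>~p2, w0   [~->-rule on 3]
6. p2, w0   [~<>-rule on 5 via w0Rw0]
Accessibility: w0Rw0
Branch closes: p2 and ~p2 both at w0.
All branches of the tableau close; one closing branch shown above.

Unsatisfiable (every branch closes)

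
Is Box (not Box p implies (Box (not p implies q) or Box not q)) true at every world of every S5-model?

Invalid (countermodel exists)

Tableau for the negation not Box (not Box p implies (Box (not p implies q) or Box not q)):
1. not Box (not Box p implies (Box (not p implies q) or Box not q)), u
2. not (not Box p implies (Box (not p implies q) or Box not q)), v
3. not Box p, v
4. not (Box (not p implies q) or Box not q), v
5. not Box (not p implies q), v
6. not Box not q, v
7. not p, w
8. not (not p implies q), x
9. not p, x
10. not q, x
11. q, y
Accessibility: uRu, uRv, uRw, uRx, uRy, vRu, vRv, vRw, vRx, vRy, wRu, wRv, wRw, wRx, wRy, xRu, xRv, xRw, xRx, xRy, yRu, yRv, yRw, yRx, yRy
The negation has an open branch (countermodel exists).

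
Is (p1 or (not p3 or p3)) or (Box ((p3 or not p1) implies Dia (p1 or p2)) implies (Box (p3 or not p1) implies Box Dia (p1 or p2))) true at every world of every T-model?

Valid

Tableau for the negation not ((p1 or (not p3 or p3)) or (Box ((p3 or not p1) implies Dia (p1 or p2)) implies (Box (p3 or not p1) implies Box Dia (p1 or p2)))):
1. not ((p1 or (not p3 or p3)) or (Box ((p3 or not p1) implies Dia (p1 or p2)) implies (Box (p3 or not p1) implies Box Dia (p1 or p2)))), u
2. not (p1 or (not p3 or p3)), u
3. not (Box ((p3 or not p1) implies Dia (p1 or p2)) implies (Box (p3 or not p1) implies Box Dia (p1 or p2))), u
4. not p1, u
5. not (not p3 or p3), u
6. Box ((p3 or not p1) implies Dia (p1 or p2)), u
7. not (Box (p3 or not p1) implies Box Dia (p1 or p2)), u
8. p3, u
9. not p3, u
Accessibility: uRu
Branch closes: p3 and not p3 both at u.
Every branch of the negation's tableau closes; the branch above is one of them.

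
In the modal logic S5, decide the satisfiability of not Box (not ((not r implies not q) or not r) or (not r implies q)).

1. not Box (not ((not r implies not q) or not r) or (not r implies q)), w0
2. not (not ((not r implies not q) or not r) or (not r implies q)), w1
3. (not r implies not q) or not r, w1
4. not (not r implies q), w1
5. not r, w1
6. not q, w1
Accessibility: w0Rw0, w0Rw1, w1Rw0, w1Rw1

Yes, satisfiable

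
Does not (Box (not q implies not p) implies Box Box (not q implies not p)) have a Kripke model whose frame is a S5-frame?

Unsatisfiable (every branch closes)

1. not (Box (not q implies not p) implies Box Box (not q implies not p)), 0
2. Box (not q implies not p), 0
3. not Box Box (not q implies not p), 0
4. not q implies not p, 0
5. not p, 0
6. not Box (not q implies not p), 1
7. not q implies not p, 1
8. not p, 1
9. not (not q implies not p), 2
10. not q, 2
11. p, 2
12. not q implies not p, 2
13. not p, 2
Accessibility: 0R0, 0R1, 0R2, 1R0, 1R1, 1R2, 2R0, 2R1, 2R2
Branch closes: p and not p both at 2.
Every branch closes; the branch above is one of them.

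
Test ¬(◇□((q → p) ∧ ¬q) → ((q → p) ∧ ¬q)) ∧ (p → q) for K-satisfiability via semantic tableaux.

1. ¬(◇□((q → p) ∧ ¬q) → ((q → p) ∧ ¬q)) ∧ (p → q), u
2. ¬(◇□((q → p) ∧ ¬q) → ((q → p) ∧ ¬q)), u
3. p → q, u
4. ◇□((q → p) ∧ ¬q), u
5. ¬((q → p) ∧ ¬q), u
6. q, u
7. □((q → p) ∧ ¬q), v
Accessibility: uRv

Yes, satisfiable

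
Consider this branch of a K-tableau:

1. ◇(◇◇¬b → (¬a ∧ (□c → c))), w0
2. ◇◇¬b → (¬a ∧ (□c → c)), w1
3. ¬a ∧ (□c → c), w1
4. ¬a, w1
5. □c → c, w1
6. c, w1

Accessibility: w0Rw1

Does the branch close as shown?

No, open

No atom appears with both signs at the same world.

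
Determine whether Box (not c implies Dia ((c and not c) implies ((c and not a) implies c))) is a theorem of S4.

Tableau for the negation not Box (not c implies Dia ((c and not c) implies ((c and not a) implies c))):
1. not Box (not c implies Dia ((c and not c) implies ((c and not a) implies c))), w0
2. not (not c implies Dia ((c and not c) implies ((c and not a) implies c))), w1
3. not c, w1
4. not Dia ((c and not c) implies ((c and not a) implies c)), w1
5. not ((c and not c) implies ((c and not a) implies c)), w1
6. c and not c, w1
7. not ((c and not a) implies c), w1
8. c, w1
Accessibility: w0Rw0, w0Rw1, w1Rw1
Branch closes: c and not c both at w1.
All branches of the negation close; one closing branch shown above.

Valid in S4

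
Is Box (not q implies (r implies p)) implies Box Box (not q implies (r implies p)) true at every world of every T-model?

Tableau for the negation not (Box (not q implies (r implies p)) implies Box Box (not q implies (r implies p))):
1. not (Box (not q implies (r implies p)) implies Box Box (not q implies (r implies p))), w0
2. Box (not q implies (r implies p)), w0
3. not Box Box (not q implies (r implies p)), w0
4. not q implies (r implies p), w0
5. r implies p, w0
6. p, w0
7. not Box (not q implies (r implies p)), w1
8. not q implies (r implies p), w1
9. r implies p, w1
10. p, w1
11. not (not q implies (r implies p)), w2
12. not q, w2
13. not (r implies p), w2
14. r, w2
15. not p, w2
Accessibility: w0Rw0, w0Rw1, w1Rw1, w1Rw2, w2Rw2
The negation has an open branch (countermodel exists).

No, not valid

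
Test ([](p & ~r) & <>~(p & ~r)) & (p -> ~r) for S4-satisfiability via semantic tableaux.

Unsatisfiable (every branch closes)

1. ([](p & ~r) & <>~(p & ~r)) & (p -> ~r), w0
2. [](p & ~r) & <>~(p & ~r), w0
3. p -> ~r, w0
4. [](p & ~r), w0
5. <>~(p & ~r), w0
6. p & ~r, w0
7. p, w0
8. ~r, w0
9. ~(p & ~r), w1
10. p & ~r, w1
11. p, w1
12. ~r, w1
13. r, w1
Accessibility: w0Rw0, w0Rw1, w1Rw1
Branch closes: r and ~r both at w1.
Every branch closes; the branch above is one of them.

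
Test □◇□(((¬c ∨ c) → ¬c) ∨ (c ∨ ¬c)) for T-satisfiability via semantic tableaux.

1. □◇□(((¬c ∨ c) → ¬c) ∨ (c ∨ ¬c)), w0
2. ◇□(((¬c ∨ c) → ¬c) ∨ (c ∨ ¬c)), w0
3. □(((¬c ∨ c) → ¬c) ∨ (c ∨ ¬c)), w1
4. ◇□(((¬c ∨ c) → ¬c) ∨ (c ∨ ¬c)), w1
5. ((¬c ∨ c) → ¬c) ∨ (c ∨ ¬c), w1
6. c ∨ ¬c, w1
7. ¬c, w1
8. □(((¬c ∨ c) → ¬c) ∨ (c ∨ ¬c)), w2
9. ((¬c ∨ c) → ¬c) ∨ (c ∨ ¬c), w2
10. c ∨ ¬c, w2
11. ¬c, w2
Accessibility: w0Rw0, w0Rw1, w1Rw1, w1Rw2, w2Rw2

Satisfiable (open branch found)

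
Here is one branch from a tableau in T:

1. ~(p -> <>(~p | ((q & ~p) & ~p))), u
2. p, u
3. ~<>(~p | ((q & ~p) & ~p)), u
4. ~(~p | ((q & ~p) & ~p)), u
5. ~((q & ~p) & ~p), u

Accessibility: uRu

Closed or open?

Not closed

No world carries both an atom and its negation.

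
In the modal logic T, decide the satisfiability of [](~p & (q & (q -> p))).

No, unsatisfiable

1. [](~p & (q & (q -> p))), 0
2. ~p & (q & (q -> p)), 0
3. ~p, 0
4. q & (q -> p), 0
5. q, 0
6. q -> p, 0
7. p, 0
Accessibility: 0R0
Branch closes: p and ~p both at 0.
All branches of the tableau close; one closing branch shown above.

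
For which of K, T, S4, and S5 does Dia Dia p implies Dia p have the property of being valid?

S4, S5

T-tableau for the negation not (Dia Dia p implies Dia p):
1. not (Dia Dia p implies Dia p), w0
2. Dia Dia p, w0
3. not Dia p, w0
4. not p, w0
5. Dia p, w1
6. not p, w1
7. p, w2
Accessibility: w0Rw0, w0Rw1, w1Rw1, w1Rw2, w2Rw2
Complete open branch: countermodel on a T-frame, so not valid in T, nor in K (the same frame is also a K-frame).
S4-tableau for the negation not (Dia Dia p implies Dia p):
1. not (Dia Dia p implies Dia p), w0
2. Dia Dia p, w0
3. not Dia p, w0
4. not p, w0
5. Dia p, w1
6. not p, w1
7. p, w2
8. not p, w2
Accessibility: w0Rw0, w0Rw1, w0Rw2, w1Rw1, w1Rw2, w2Rw2
Branch closes: p and not p both at w2.
Every branch closes (one shown): valid in S4, hence also in S5 (every theorem of S4 is a theorem of S5).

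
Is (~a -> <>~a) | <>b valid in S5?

Tableau for the negation ~((~a -> <>~a) | <>b):
1. ~((~a -> <>~a) | <>b), u
2. ~(~a -> <>~a), u
3. ~<>b, u
4. ~a, u
5. ~<>~a, u
6. ~b, u
7. a, u
Accessibility: uRu
Branch closes: a and ~a both at u.
All branches of the negation close; one closing branch shown above.

Valid in S5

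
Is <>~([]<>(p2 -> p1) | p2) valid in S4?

No, not valid

Tableau for the negation ~<>~([]<>(p2 -> p1) | p2):
1. ~<>~([]<>(p2 -> p1) | p2), u
2. []<>(p2 -> p1) | p2, u   [~<>-rule on 1 via uRu]
3. p2, u   [|-rule on 2 (branches; this branch)]
Accessibility: uRu
The negation has an open branch (countermodel exists).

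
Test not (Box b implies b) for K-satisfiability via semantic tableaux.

Satisfiable

1. not (Box b implies b), w0
2. Box b, w0
3. not b, w0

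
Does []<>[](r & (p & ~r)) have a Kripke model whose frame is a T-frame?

1. []<>[](r & (p & ~r)), w0
2. <>[](r & (p & ~r)), w0
3. [](r & (p & ~r)), w1
4. <>[](r & (p & ~r)), w1
5. r & (p & ~r), w1
6. r, w1
7. p & ~r, w1
8. p, w1
9. ~r, w1
Accessibility: w0Rw0, w0Rw1, w1Rw1
Branch closes: r and ~r both at w1.
(One branch shown.) All branches close.

Unsatisfiable (every branch closes)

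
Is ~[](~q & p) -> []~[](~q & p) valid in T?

Not valid

Tableau for the negation ~(~[](~q & p) -> []~[](~q & p)):
1. ~(~[](~q & p) -> []~[](~q & p)), w0
2. ~[](~q & p), w0
3. ~[]~[](~q & p), w0
4. ~(~q & p), w1
5. ~p, w1
6. [](~q & p), w2
7. ~q & p, w2
8. ~q, w2
9. p, w2
Accessibility: w0Rw0, w0Rw1, w0Rw2, w1Rw1, w2Rw2
The negation has an open branch (countermodel exists).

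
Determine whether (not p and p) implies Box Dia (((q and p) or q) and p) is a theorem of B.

Tableau for the negation not ((not p and p) implies Box Dia (((q and p) or q) and p)):
1. not ((not p and p) implies Box Dia (((q and p) or q) and p)), 0
2. not p and p, 0   [neg-implies-rule on 1]
3. not Box Dia (((q and p) or q) and p), 0   [neg-implies-rule on 1]
4. not p, 0   [and-rule on 2]
5. p, 0   [and-rule on 2]
Accessibility: 0R0
Branch closes: p and not p both at 0.
All branches of the negation close; one closing branch shown above.

Yes, valid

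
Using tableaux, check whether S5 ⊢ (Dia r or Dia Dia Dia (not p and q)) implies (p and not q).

Tableau for the negation not ((Dia r or Dia Dia Dia (not p and q)) implies (p and not q)):
1. not ((Dia r or Dia Dia Dia (not p and q)) implies (p and not q)), 0
2. Dia r or Dia Dia Dia (not p and q), 0
3. not (p and not q), 0
4. Dia Dia Dia (not p and q), 0
5. q, 0
6. Dia Dia (not p and q), 1
7. Dia (not p and q), 2
8. not p and q, 3
9. not p, 3
10. q, 3
Accessibility: 0R0, 0R1, 0R2, 0R3, 1R0, 1R1, 1R2, 1R3, 2R0, 2R1, 2R2, 2R3, 3R0, 3R1, 3R2, 3R3
The negation has an open branch (countermodel exists).

No, not valid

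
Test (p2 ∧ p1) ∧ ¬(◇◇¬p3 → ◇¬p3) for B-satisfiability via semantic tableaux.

1. (p2 ∧ p1) ∧ ¬(◇◇¬p3 → ◇¬p3), u
2. p2 ∧ p1, u   [∧-rule on 1]
3. ¬(◇◇¬p3 → ◇¬p3), u   [∧-rule on 1]
4. p2, u   [∧-rule on 2]
5. p1, u   [∧-rule on 2]
6. ◇◇¬p3, u   [¬→-rule on 3]
7. ¬◇¬p3, u   [¬→-rule on 3]
8. p3, u   [¬◇-rule on 7 via uRu]
9. ◇¬p3, v   [◇-rule on 6: fresh world v, uRv]
10. p3, v   [¬◇-rule on 7 via uRv]
11. ¬p3, w   [◇-rule on 9: fresh world w, vRw]
Accessibility: uRu, uRv, vRu, vRv, vRw, wRv, wRw

Satisfiable (open branch found)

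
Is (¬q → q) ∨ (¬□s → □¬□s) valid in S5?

Tableau for the negation ¬((¬q → q) ∨ (¬□s → □¬□s)):
1. ¬((¬q → q) ∨ (¬□s → □¬□s)), u
2. ¬(¬q → q), u
3. ¬(¬□s → □¬□s), u
4. ¬q, u
5. ¬□s, u
6. ¬□¬□s, u
7. ¬s, v
8. □s, w
9. s, u
10. s, v
Accessibility: uRu, uRv, uRw, vRu, vRv, vRw, wRu, wRv, wRw
Branch closes: s and ¬s both at v.
All branches of the negation close; one closing branch shown above.

Valid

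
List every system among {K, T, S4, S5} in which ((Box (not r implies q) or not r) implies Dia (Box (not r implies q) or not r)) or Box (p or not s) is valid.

K-tableau for the negation not (((Box (not r implies q) or not r) implies Dia (Box (not r implies q) or not r)) or Box (p or not s)):
1. not (((Box (not r implies q) or not r) implies Dia (Box (not r implies q) or not r)) or Box (p or not s)), u
2. not ((Box (not r implies q) or not r) implies Dia (Box (not r implies q) or not r)), u
3. not Box (p or not s), u
4. Box (not r implies q) or not r, u
5. not Dia (Box (not r implies q) or not r), u
6. not r, u
7. not (p or not s), v
8. not p, v
9. s, v
10. not (Box (not r implies q) or not r), v
11. not Box (not r implies q), v
12. r, v
13. not (not r implies q), w
14. not r, w
15. not q, w
Accessibility: uRv, vRw
Complete open branch: countermodel on a K-frame, so not valid in K.
T-tableau for the negation not (((Box (not r implies q) or not r) implies Dia (Box (not r implies q) or not r)) or Box (p or not s)):
1. not (((Box (not r implies q) or not r) implies Dia (Box (not r implies q) or not r)) or Box (p or not s)), u
2. not ((Box (not r implies q) or not r) implies Dia (Box (not r implies q) or not r)), u
3. not Box (p or not s), u
4. Box (not r implies q) or not r, u
5. not Dia (Box (not r implies q) or not r), u
6. not (Box (not r implies q) or not r), u
7. not Box (not r implies q), u
8. r, u
9. Box (not r implies q), u
10. not r implies q, u
11. q, u
12. not (p or not s), v
13. not p, v
14. s, v
15. not (Box (not r implies q) or not r), v
16. not Box (not r implies q), v
17. r, v
18. not r implies q, v
19. q, v
20. not (not r implies q), w
21. not r, w
22. not q, w
23. not (Box (not r implies q) or not r), w
24. not Box (not r implies q), w
25. r, w
Accessibility: uRu, uRv, uRw, vRv, wRw
Branch closes: r and not r both at w.
Every branch closes (one shown): valid in T, hence also in S4, S5 (every theorem of T is a theorem of S4 and S5).

T, S4, S5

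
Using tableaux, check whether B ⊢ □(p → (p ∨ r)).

Tableau for the negation ¬□(p → (p ∨ r)):
1. ¬□(p → (p ∨ r)), 0
2. ¬(p → (p ∨ r)), 1
3. p, 1
4. ¬(p ∨ r), 1
5. ¬p, 1
6. ¬r, 1
Accessibility: 0R0, 0R1, 1R0, 1R1
Branch closes: p and ¬p both at 1.
All branches of the negation close; one closing branch shown above.

Valid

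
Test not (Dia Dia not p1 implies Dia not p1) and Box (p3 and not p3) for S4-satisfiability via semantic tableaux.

1. not (Dia Dia not p1 implies Dia not p1) and Box (p3 and not p3), u
2. not (Dia Dia not p1 implies Dia not p1), u
3. Box (p3 and not p3), u
4. Dia Dia not p1, u
5. not Dia not p1, u
6. p3 and not p3, u
7. p3, u
8. not p3, u
Accessibility: uRu
Branch closes: p3 and not p3 both at u.
Every branch closes; the branch above is one of them.

Unsatisfiable (every branch closes)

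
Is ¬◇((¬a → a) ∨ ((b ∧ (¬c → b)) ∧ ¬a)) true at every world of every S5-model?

Tableau for the negation ◇((¬a → a) ∨ ((b ∧ (¬c → b)) ∧ ¬a)):
1. ◇((¬a → a) ∨ ((b ∧ (¬c → b)) ∧ ¬a)), w0
2. (¬a → a) ∨ ((b ∧ (¬c → b)) ∧ ¬a), w1
3. (b ∧ (¬c → b)) ∧ ¬a, w1
4. b ∧ (¬c → b), w1
5. ¬a, w1
6. b, w1
7. ¬c → b, w1
Accessibility: w0Rw0, w0Rw1, w1Rw0, w1Rw1
The negation has an open branch (countermodel exists).

Not valid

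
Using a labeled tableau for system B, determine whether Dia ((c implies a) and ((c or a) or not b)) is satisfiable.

1. Dia ((c implies a) and ((c or a) or not b)), u
2. (c implies a) and ((c or a) or not b), v
3. c implies a, v
4. (c or a) or not b, v
5. a, v
6. not b, v
Accessibility: uRu, uRv, vRu, vRv

Satisfiable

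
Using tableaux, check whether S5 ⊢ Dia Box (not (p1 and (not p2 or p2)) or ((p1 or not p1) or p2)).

Tableau for the negation not Dia Box (not (p1 and (not p2 or p2)) or ((p1 or not p1) or p2)):
1. not Dia Box (not (p1 and (not p2 or p2)) or ((p1 or not p1) or p2)), w0
2. not Box (not (p1 and (not p2 or p2)) or ((p1 or not p1) or p2)), w0
3. not (not (p1 and (not p2 or p2)) or ((p1 or not p1) or p2)), w1
4. p1 and (not p2 or p2), w1
5. not ((p1 or not p1) or p2), w1
6. p1, w1
7. not p2 or p2, w1
8. not (p1 or not p1), w1
9. not p2, w1
10. not p1, w1
Accessibility: w0Rw0, w0Rw1, w1Rw0, w1Rw1
Branch closes: p1 and not p1 both at w1.
All branches of the negation close; one closing branch shown above.

Valid in S5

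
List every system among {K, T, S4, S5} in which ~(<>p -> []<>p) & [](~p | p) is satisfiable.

S5-tableau for the formula:
1. ~(<>p -> []<>p) & [](~p | p), w0
2. ~(<>p -> []<>p), w0
3. [](~p | p), w0
4. <>p, w0
5. ~[]<>p, w0
6. ~p | p, w0
7. p, w0
8. p, w1
9. ~p | p, w1
10. ~<>p, w2
11. ~p | p, w2
12. ~p, w0
Accessibility: w0Rw0, w0Rw1, w0Rw2, w1Rw0, w1Rw1, w1Rw2, w2Rw0, w2Rw1, w2Rw2
Branch closes: p and ~p both at w0.
Every branch closes (one shown): unsatisfiable in S5.
S4-tableau for the formula:
1. ~(<>p -> []<>p) & [](~p | p), w0
2. ~(<>p -> []<>p), w0
3. [](~p | p), w0
4. <>p, w0
5. ~[]<>p, w0
6. ~p | p, w0
7. p, w0
8. p, w1
9. ~p | p, w1
10. ~<>p, w2
11. ~p | p, w2
12. ~p, w2
Accessibility: w0Rw0, w0Rw1, w0Rw2, w1Rw1, w2Rw2
Complete open branch: satisfiable in S4, hence also in K, T (this S4-model is also a K-model and a T-model).

K, T, S4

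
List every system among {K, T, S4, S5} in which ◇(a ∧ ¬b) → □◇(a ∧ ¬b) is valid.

S4-tableau for the negation ¬(◇(a ∧ ¬b) → □◇(a ∧ ¬b)):
1. ¬(◇(a ∧ ¬b) → □◇(a ∧ ¬b)), 0
2. ◇(a ∧ ¬b), 0   [¬→-rule on 1]
3. ¬□◇(a ∧ ¬b), 0   [¬→-rule on 1]
4. a ∧ ¬b, 1   [◇-rule on 2: fresh world 1, 0R1]
5. a, 1   [∧-rule on 4]
6. ¬b, 1   [∧-rule on 4]
7. ¬◇(a ∧ ¬b), 2   [¬□-rule on 3: fresh world 2, 0R2]
8. ¬(a ∧ ¬b), 2   [¬◇-rule on 7 via 2R2]
9. b, 2   [¬∧-rule on 8 (branches; this branch)]
Accessibility: 0R0, 0R1, 0R2, 1R1, 2R2
Complete open branch: countermodel on an S4-frame, so not valid in S4, nor in K, T (the same frame is also a K-frame and a T-frame).
S5-tableau for the negation ¬(◇(a ∧ ¬b) → □◇(a ∧ ¬b)):
1. ¬(◇(a ∧ ¬b) → □◇(a ∧ ¬b)), 0
2. ◇(a ∧ ¬b), 0   [¬→-rule on 1]
3. ¬□◇(a ∧ ¬b), 0   [¬→-rule on 1]
4. a ∧ ¬b, 1   [◇-rule on 2: fresh world 1, 0R1]
5. a, 1   [∧-rule on 4]
6. ¬b, 1   [∧-rule on 4]
7. ¬◇(a ∧ ¬b), 2   [¬□-rule on 3: fresh world 2, 0R2]
8. ¬(a ∧ ¬b), 0   [¬◇-rule on 7 via 2R0]
9. ¬(a ∧ ¬b), 1   [¬◇-rule on 7 via 2R1]
10. ¬(a ∧ ¬b), 2   [¬◇-rule on 7 via 2R2]
11. b, 0   [¬∧-rule on 8 (branches; this branch)]
12. b, 1   [¬∧-rule on 9 (branches; this branch)]
Accessibility: 0R0, 0R1, 0R2, 1R0, 1R1, 1R2, 2R0, 2R1, 2R2
Branch closes: b and ¬b both at 1.
Every branch closes (one shown): valid in S5.

S5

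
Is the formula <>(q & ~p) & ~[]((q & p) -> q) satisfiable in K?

1. <>(q & ~p) & ~[]((q & p) -> q), 0
2. <>(q & ~p), 0   [&-rule on 1]
3. ~[]((q & p) -> q), 0   [&-rule on 1]
4. q & ~p, 1   [<>-rule on 2: fresh world 1, 0R1]
5. q, 1   [&-rule on 4]
6. ~p, 1   [&-rule on 4]
7. ~((q & p) -> q), 2   [~[]-rule on 3: fresh world 2, 0R2]
8. q & p, 2   [~->-rule on 7]
9. ~q, 2   [~->-rule on 7]
10. q, 2   [&-rule on 8]
11. p, 2   [&-rule on 8]
Accessibility: 0R1, 0R2
Branch closes: q and ~q both at 2.
Every branch closes; the branch above is one of them.

No, unsatisfiable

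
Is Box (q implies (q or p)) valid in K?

Tableau for the negation not Box (q implies (q or p)):
1. not Box (q implies (q or p)), u
2. not (q implies (q or p)), v   [neg-Box-rule on 1: fresh world v, uRv]
3. q, v   [neg-implies-rule on 2]
4. not (q or p), v   [neg-implies-rule on 2]
5. not q, v   [neg-or-rule on 4]
6. not p, v   [neg-or-rule on 4]
Accessibility: uRv
Branch closes: q and not q both at v.
Every branch of the negation's tableau closes; the branch above is one of them.

Valid in K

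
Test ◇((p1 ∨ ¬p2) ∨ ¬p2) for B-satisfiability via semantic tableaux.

Yes, satisfiable

1. ◇((p1 ∨ ¬p2) ∨ ¬p2), w0
2. (p1 ∨ ¬p2) ∨ ¬p2, w1
3. ¬p2, w1
Accessibility: w0Rw0, w0Rw1, w1Rw0, w1Rw1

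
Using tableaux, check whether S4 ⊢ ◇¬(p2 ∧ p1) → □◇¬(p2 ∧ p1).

Tableau for the negation ¬(◇¬(p2 ∧ p1) → □◇¬(p2 ∧ p1)):
1. ¬(◇¬(p2 ∧ p1) → □◇¬(p2 ∧ p1)), 0
2. ◇¬(p2 ∧ p1), 0
3. ¬□◇¬(p2 ∧ p1), 0
4. ¬(p2 ∧ p1), 1
5. ¬p1, 1
6. ¬◇¬(p2 ∧ p1), 2
7. p2 ∧ p1, 2
8. p2, 2
9. p1, 2
Accessibility: 0R0, 0R1, 0R2, 1R1, 2R2
The negation has an open branch (countermodel exists).

Not valid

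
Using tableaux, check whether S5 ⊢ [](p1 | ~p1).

Tableau for the negation ~[](p1 | ~p1):
1. ~[](p1 | ~p1), 0
2. ~(p1 | ~p1), 1
3. ~p1, 1
4. p1, 1
Accessibility: 0R0, 0R1, 1R0, 1R1
Branch closes: p1 and ~p1 both at 1.
All branches of the negation close; one closing branch shown above.

Yes, valid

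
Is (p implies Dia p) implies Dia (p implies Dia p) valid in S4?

Tableau for the negation not ((p implies Dia p) implies Dia (p implies Dia p)):
1. not ((p implies Dia p) implies Dia (p implies Dia p)), u
2. p implies Dia p, u
3. not Dia (p implies Dia p), u
4. not (p implies Dia p), u
5. p, u
6. not Dia p, u
7. not p, u
Accessibility: uRu
Branch closes: p and not p both at u.
All branches of the negation close; one closing branch shown above.

Valid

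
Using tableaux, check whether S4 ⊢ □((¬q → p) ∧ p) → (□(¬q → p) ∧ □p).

Tableau for the negation ¬(□((¬q → p) ∧ p) → (□(¬q → p) ∧ □p)):
1. ¬(□((¬q → p) ∧ p) → (□(¬q → p) ∧ □p)), u
2. □((¬q → p) ∧ p), u
3. ¬(□(¬q → p) ∧ □p), u
4. (¬q → p) ∧ p, u
5. ¬q → p, u
6. p, u
7. ¬□(¬q → p), u
8. ¬(¬q → p), v
9. ¬q, v
10. ¬p, v
11. (¬q → p) ∧ p, v
12. ¬q → p, v
13. p, v
Accessibility: uRu, uRv, vRv
Branch closes: p and ¬p both at v.
Every branch of the negation's tableau closes; the branch above is one of them.

Yes, valid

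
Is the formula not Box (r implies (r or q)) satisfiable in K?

1. not Box (r implies (r or q)), w0
2. not (r implies (r or q)), w1
3. r, w1
4. not (r or q), w1
5. not r, w1
6. not q, w1
Accessibility: w0Rw1
Branch closes: r and not r both at w1.
Every branch closes; the branch above is one of them.

Unsatisfiable (every branch closes)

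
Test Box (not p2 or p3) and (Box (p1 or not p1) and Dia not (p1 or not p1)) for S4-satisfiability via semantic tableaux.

Unsatisfiable

1. Box (not p2 or p3) and (Box (p1 or not p1) and Dia not (p1 or not p1)), 0
2. Box (not p2 or p3), 0   [and-rule on 1]
3. Box (p1 or not p1) and Dia not (p1 or not p1), 0   [and-rule on 1]
4. Box (p1 or not p1), 0   [and-rule on 3]
5. Dia not (p1 or not p1), 0   [and-rule on 3]
6. not p2 or p3, 0   [Box-rule on 2 via 0R0]
7. p1 or not p1, 0   [Box-rule on 4 via 0R0]
8. p3, 0   [or-rule on 6 (branches; this branch)]
9. not p1, 0   [or-rule on 7 (branches; this branch)]
10. not (p1 or not p1), 1   [Dia-rule on 5: fresh world 1, 0R1]
11. not p1, 1   [neg-or-rule on 10]
12. p1, 1   [neg-or-rule on 10]
Accessibility: 0R0, 0R1, 1R1
Branch closes: p1 and not p1 both at 1.
Every branch closes; the branch above is one of them.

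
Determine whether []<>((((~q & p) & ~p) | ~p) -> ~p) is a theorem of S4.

Valid

Tableau for the negation ~[]<>((((~q & p) & ~p) | ~p) -> ~p):
1. ~[]<>((((~q & p) & ~p) | ~p) -> ~p), w0
2. ~<>((((~q & p) & ~p) | ~p) -> ~p), w1
3. ~((((~q & p) & ~p) | ~p) -> ~p), w1
4. ((~q & p) & ~p) | ~p, w1
5. p, w1
6. (~q & p) & ~p, w1
7. ~q & p, w1
8. ~p, w1
Accessibility: w0Rw0, w0Rw1, w1Rw1
Branch closes: p and ~p both at w1.
All branches of the negation close; one closing branch shown above.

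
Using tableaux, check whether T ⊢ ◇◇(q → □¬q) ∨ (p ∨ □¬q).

Invalid (countermodel exists)

Tableau for the negation ¬(◇◇(q → □¬q) ∨ (p ∨ □¬q)):
1. ¬(◇◇(q → □¬q) ∨ (p ∨ □¬q)), w0
2. ¬◇◇(q → □¬q), w0
3. ¬(p ∨ □¬q), w0
4. ¬p, w0
5. ¬□¬q, w0
6. ¬◇(q → □¬q), w0
7. ¬(q → □¬q), w0
8. q, w0
9. q, w1
10. ¬◇(q → □¬q), w1
11. ¬(q → □¬q), w1
12. ¬□¬q, w1
13. q, w2
14. ¬(q → □¬q), w2
15. ¬□¬q, w2
16. q, w3
Accessibility: w0Rw0, w0Rw1, w1Rw1, w1Rw2, w2Rw2, w2Rw3, w3Rw3
The negation has an open branch (countermodel exists).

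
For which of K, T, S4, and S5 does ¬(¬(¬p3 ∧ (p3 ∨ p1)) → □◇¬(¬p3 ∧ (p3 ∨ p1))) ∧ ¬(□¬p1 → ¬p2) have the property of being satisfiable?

T-tableau for the formula:
1. ¬(¬(¬p3 ∧ (p3 ∨ p1)) → □◇¬(¬p3 ∧ (p3 ∨ p1))) ∧ ¬(□¬p1 → ¬p2), w0
2. ¬(¬(¬p3 ∧ (p3 ∨ p1)) → □◇¬(¬p3 ∧ (p3 ∨ p1))), w0   [∧-rule on 1]
3. ¬(□¬p1 → ¬p2), w0   [∧-rule on 1]
4. ¬(¬p3 ∧ (p3 ∨ p1)), w0   [¬→-rule on 2]
5. ¬□◇¬(¬p3 ∧ (p3 ∨ p1)), w0   [¬→-rule on 2]
6. □¬p1, w0   [¬→-rule on 3]
7. p2, w0   [¬→-rule on 3]
8. ¬p1, w0   [□-rule on 6 via w0Rw0]
9. ¬(p3 ∨ p1), w0   [¬∧-rule on 4 (branches; this branch)]
10. ¬p3, w0   [¬∨-rule on 9]
11. ¬◇¬(¬p3 ∧ (p3 ∨ p1)), w1   [¬□-rule on 5: fresh world w1, w0Rw1]
12. ¬p1, w1   [□-rule on 6 via w0Rw1]
13. ¬p3 ∧ (p3 ∨ p1), w1   [¬◇-rule on 11 via w1Rw1]
14. ¬p3, w1   [∧-rule on 13]
15. p3 ∨ p1, w1   [∧-rule on 13]
16. p1, w1   [∨-rule on 15 (branches; this branch)]
Accessibility: w0Rw0, w0Rw1, w1Rw1
Branch closes: p1 and ¬p1 both at w1.
Every branch closes (one shown): unsatisfiable in T, hence also in S4, S5 (every S4/S5-frame is a T-frame).
K-tableau for the formula:
1. ¬(¬(¬p3 ∧ (p3 ∨ p1)) → □◇¬(¬p3 ∧ (p3 ∨ p1))) ∧ ¬(□¬p1 → ¬p2), w0
2. ¬(¬(¬p3 ∧ (p3 ∨ p1)) → □◇¬(¬p3 ∧ (p3 ∨ p1))), w0   [∧-rule on 1]
3. ¬(□¬p1 → ¬p2), w0   [∧-rule on 1]
4. ¬(¬p3 ∧ (p3 ∨ p1)), w0   [¬→-rule on 2]
5. ¬□◇¬(¬p3 ∧ (p3 ∨ p1)), w0   [¬→-rule on 2]
6. □¬p1, w0   [¬→-rule on 3]
7. p2, w0   [¬→-rule on 3]
8. ¬(p3 ∨ p1), w0   [¬∧-rule on 4 (branches; this branch)]
9. ¬p3, w0   [¬∨-rule on 8]
10. ¬p1, w0   [¬∨-rule on 8]
11. ¬◇¬(¬p3 ∧ (p3 ∨ p1)), w1   [¬□-rule on 5: fresh world w1, w0Rw1]
12. ¬p1, w1   [□-rule on 6 via w0Rw1]
Accessibility: w0Rw1
Complete open branch: satisfiable in K.

K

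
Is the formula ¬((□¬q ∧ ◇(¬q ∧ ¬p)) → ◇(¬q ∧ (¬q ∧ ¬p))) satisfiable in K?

Unsatisfiable

1. ¬((□¬q ∧ ◇(¬q ∧ ¬p)) → ◇(¬q ∧ (¬q ∧ ¬p))), u
2. □¬q ∧ ◇(¬q ∧ ¬p), u
3. ¬◇(¬q ∧ (¬q ∧ ¬p)), u
4. □¬q, u
5. ◇(¬q ∧ ¬p), u
6. ¬q ∧ ¬p, v
7. ¬q, v
8. ¬p, v
9. ¬(¬q ∧ (¬q ∧ ¬p)), v
10. ¬(¬q ∧ ¬p), v
11. p, v
Accessibility: uRv
Branch closes: p and ¬p both at v.
All branches of the tableau close; one closing branch shown above.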